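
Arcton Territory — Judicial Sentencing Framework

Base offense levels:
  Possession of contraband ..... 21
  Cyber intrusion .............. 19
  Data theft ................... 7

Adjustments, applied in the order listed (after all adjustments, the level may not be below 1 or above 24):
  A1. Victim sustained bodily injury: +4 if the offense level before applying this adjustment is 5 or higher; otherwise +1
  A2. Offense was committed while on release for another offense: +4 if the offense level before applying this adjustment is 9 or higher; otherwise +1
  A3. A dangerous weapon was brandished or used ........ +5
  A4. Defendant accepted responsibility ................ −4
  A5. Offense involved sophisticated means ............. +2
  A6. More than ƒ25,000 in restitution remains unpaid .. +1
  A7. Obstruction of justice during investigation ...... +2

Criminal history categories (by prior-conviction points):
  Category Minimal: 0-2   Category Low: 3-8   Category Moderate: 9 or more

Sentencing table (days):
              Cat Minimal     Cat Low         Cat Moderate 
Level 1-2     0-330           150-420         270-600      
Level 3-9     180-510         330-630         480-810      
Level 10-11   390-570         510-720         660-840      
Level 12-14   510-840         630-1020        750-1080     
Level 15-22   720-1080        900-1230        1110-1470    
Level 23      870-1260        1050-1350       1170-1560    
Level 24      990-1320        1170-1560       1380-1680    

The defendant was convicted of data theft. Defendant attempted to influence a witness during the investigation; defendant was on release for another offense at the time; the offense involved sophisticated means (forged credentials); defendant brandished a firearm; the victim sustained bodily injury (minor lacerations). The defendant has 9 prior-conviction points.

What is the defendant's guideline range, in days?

1380-1680 days

Base offense level for data theft: 7.
A1 applies (level before this adjustment is 7 ≥ 5, so +4): 7 + 4 = 11.
A2 applies (level before this adjustment is 11 ≥ 9, so +4): 11 + 4 = 15.
A3 applies: 15 + 5 = 20.
A4 does not apply.
A5 applies: 20 + 2 = 22.
A6 does not apply.
A7 applies: 22 + 2 = 24.
Final offense level: 24.
Criminal history: 9 prior points → Category Moderate (9+).
Level 24 falls in the 24 band.
Grid: Level 24 × Category Moderate = 1380-1680 days.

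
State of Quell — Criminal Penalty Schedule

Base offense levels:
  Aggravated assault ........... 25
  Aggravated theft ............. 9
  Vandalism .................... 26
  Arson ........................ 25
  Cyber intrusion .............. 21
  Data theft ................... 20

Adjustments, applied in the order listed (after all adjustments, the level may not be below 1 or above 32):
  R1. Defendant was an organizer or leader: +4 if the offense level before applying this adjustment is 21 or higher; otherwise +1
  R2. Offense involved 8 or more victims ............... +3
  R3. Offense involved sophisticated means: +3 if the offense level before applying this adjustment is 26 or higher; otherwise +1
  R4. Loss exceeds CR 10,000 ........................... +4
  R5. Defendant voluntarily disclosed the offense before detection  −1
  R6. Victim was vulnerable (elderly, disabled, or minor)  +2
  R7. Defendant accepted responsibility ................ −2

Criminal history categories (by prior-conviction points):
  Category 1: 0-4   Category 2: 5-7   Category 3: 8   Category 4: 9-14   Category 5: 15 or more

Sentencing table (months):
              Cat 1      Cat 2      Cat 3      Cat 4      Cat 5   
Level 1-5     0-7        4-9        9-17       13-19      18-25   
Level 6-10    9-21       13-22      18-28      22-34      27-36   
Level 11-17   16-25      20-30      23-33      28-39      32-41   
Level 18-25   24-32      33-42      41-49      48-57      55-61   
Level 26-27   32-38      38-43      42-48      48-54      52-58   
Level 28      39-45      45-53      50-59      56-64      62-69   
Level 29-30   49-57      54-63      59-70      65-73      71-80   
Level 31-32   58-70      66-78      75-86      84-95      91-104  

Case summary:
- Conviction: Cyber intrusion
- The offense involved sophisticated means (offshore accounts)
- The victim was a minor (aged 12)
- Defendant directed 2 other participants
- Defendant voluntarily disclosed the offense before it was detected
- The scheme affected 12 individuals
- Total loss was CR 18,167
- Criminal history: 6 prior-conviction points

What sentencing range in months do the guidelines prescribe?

Base offense level for cyber intrusion: 21.
R1 applies (level before this adjustment is 21 ≥ 21, so +4): 21 + 4 = 25.
R2 applies: 25 + 3 = 28.
R3 applies (level before this adjustment is 28 ≥ 26, so +3): 28 + 3 = 31.
R4 applies: 31 + 4 = 35.
R5 applies: 35 − 1 = 34.
R6 applies: 34 + 2 = 36.
R7 does not apply.
Level 36 exceeds the maximum of 32; capped at 32.
Final offense level: 32.
Criminal history: 6 prior points → Category 2 (5-7).
Level 32 falls in the 31-32 band.
Grid: Level 31-32 × Category 2 = 66-78 months.

66-78 months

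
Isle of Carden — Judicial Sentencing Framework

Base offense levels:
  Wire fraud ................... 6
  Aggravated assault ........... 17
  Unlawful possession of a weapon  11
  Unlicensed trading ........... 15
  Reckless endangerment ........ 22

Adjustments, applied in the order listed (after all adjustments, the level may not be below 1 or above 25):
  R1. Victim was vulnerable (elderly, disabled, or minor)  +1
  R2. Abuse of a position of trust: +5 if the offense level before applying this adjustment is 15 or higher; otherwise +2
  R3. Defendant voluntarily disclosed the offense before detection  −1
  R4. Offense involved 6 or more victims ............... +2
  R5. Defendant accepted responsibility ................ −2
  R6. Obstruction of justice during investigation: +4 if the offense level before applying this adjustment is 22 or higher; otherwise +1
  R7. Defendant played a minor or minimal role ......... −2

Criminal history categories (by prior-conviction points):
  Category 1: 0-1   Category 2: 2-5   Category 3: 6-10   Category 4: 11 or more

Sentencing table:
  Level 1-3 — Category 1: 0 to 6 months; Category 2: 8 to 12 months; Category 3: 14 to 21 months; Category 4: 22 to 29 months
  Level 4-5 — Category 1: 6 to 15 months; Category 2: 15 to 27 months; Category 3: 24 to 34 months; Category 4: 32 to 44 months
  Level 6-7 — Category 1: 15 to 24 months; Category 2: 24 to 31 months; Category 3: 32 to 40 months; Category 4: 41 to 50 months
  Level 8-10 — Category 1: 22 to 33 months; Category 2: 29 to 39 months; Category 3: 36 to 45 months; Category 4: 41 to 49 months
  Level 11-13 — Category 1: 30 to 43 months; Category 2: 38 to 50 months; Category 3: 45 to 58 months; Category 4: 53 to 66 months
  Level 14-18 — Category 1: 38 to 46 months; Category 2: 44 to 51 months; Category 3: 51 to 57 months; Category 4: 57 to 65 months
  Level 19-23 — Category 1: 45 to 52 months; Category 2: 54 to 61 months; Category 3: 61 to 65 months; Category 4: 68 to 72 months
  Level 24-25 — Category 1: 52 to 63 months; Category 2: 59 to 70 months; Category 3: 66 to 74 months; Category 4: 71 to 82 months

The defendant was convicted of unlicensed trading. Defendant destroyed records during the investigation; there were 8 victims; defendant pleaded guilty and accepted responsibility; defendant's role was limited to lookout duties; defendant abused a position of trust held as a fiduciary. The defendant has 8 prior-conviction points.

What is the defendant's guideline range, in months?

61-65 months

Base offense level for unlicensed trading: 15.
R1 does not apply.
R2 applies (level before this adjustment is 15 ≥ 15, so +5): 15 + 5 = 20.
R3 does not apply.
R4 applies: 20 + 2 = 22.
R5 applies: 22 − 2 = 20.
R6 applies (level before this adjustment is 20 < 22, so +1): 20 + 1 = 21.
R7 applies: 21 − 2 = 19.
Final offense level: 19.
Criminal history: 8 prior points → Category 3 (6-10).
Level 19 falls in the 19-23 band.
Grid: Level 19-23 × Category 3 = 61-65 months.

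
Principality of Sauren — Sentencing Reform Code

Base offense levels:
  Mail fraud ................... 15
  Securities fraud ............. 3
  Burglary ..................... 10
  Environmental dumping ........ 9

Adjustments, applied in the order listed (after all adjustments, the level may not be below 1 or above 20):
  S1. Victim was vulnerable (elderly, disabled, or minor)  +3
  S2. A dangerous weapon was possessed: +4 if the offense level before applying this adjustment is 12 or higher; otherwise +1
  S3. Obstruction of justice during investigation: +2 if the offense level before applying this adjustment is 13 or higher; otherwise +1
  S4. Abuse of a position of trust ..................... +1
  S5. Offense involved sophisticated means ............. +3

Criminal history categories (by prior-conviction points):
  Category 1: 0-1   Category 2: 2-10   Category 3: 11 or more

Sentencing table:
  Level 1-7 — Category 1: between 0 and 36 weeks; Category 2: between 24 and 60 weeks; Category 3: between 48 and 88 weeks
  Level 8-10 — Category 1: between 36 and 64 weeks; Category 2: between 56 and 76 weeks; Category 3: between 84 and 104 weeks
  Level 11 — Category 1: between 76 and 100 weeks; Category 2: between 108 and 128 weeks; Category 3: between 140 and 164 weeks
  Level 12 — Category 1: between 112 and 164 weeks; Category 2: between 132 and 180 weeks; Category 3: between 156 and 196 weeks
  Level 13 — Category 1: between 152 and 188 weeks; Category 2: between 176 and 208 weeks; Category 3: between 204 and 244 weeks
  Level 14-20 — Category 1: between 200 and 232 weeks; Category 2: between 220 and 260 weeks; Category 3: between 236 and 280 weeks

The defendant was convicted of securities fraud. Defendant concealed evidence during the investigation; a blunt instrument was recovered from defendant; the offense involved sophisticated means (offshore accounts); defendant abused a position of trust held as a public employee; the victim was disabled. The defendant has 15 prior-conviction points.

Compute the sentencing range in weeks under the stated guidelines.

Base offense level for securities fraud: 3.
S1 applies: 3 + 3 = 6.
S2 applies (level before this adjustment is 6 < 12, so +1): 6 + 1 = 7.
S3 applies (level before this adjustment is 7 < 13, so +1): 7 + 1 = 8.
S4 applies: 8 + 1 = 9.
S5 applies: 9 + 3 = 12.
Final offense level: 12.
Criminal history: 15 prior points → Category 3 (11+).
Level 12 falls in the 12 band.
Grid: Level 12 × Category 3 = 156-196 weeks.

156-196 weeks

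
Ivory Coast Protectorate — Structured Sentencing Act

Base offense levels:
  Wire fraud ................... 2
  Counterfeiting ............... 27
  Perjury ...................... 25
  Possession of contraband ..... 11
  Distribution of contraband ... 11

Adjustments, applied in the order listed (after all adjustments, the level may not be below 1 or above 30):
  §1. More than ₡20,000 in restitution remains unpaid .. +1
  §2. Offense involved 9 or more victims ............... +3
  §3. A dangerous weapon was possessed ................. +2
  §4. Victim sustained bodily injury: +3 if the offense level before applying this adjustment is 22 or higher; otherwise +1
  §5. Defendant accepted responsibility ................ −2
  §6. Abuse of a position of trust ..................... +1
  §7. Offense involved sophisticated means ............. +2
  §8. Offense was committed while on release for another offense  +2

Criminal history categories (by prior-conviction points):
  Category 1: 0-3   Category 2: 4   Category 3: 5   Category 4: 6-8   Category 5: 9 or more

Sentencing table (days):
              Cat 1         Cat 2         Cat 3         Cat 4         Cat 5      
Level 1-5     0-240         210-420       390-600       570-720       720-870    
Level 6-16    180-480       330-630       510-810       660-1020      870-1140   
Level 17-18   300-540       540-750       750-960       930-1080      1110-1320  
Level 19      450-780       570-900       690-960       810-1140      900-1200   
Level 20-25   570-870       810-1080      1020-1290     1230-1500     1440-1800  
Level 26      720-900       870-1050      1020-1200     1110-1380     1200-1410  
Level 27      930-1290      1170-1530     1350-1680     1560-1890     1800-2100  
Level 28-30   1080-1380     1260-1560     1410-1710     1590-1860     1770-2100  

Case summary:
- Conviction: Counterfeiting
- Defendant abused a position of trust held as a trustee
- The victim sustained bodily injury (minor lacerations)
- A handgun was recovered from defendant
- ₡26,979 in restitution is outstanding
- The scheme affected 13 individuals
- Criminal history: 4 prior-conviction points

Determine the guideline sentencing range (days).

1260-1560 days

Base offense level for counterfeiting: 27.
§1 applies: 27 + 1 = 28.
§2 applies: 28 + 3 = 31.
§3 applies: 31 + 2 = 33.
§4 applies (level before this adjustment is 33 ≥ 22, so +3): 33 + 3 = 36.
§6 applies: 36 + 1 = 37.
§7 does not apply.
Level 37 exceeds the maximum of 30; capped at 30.
Final offense level: 30.
Criminal history: 4 prior points → Category 2 (4).
Level 30 falls in the 28-30 band.
Grid: Level 28-30 × Category 2 = 1260-1560 days.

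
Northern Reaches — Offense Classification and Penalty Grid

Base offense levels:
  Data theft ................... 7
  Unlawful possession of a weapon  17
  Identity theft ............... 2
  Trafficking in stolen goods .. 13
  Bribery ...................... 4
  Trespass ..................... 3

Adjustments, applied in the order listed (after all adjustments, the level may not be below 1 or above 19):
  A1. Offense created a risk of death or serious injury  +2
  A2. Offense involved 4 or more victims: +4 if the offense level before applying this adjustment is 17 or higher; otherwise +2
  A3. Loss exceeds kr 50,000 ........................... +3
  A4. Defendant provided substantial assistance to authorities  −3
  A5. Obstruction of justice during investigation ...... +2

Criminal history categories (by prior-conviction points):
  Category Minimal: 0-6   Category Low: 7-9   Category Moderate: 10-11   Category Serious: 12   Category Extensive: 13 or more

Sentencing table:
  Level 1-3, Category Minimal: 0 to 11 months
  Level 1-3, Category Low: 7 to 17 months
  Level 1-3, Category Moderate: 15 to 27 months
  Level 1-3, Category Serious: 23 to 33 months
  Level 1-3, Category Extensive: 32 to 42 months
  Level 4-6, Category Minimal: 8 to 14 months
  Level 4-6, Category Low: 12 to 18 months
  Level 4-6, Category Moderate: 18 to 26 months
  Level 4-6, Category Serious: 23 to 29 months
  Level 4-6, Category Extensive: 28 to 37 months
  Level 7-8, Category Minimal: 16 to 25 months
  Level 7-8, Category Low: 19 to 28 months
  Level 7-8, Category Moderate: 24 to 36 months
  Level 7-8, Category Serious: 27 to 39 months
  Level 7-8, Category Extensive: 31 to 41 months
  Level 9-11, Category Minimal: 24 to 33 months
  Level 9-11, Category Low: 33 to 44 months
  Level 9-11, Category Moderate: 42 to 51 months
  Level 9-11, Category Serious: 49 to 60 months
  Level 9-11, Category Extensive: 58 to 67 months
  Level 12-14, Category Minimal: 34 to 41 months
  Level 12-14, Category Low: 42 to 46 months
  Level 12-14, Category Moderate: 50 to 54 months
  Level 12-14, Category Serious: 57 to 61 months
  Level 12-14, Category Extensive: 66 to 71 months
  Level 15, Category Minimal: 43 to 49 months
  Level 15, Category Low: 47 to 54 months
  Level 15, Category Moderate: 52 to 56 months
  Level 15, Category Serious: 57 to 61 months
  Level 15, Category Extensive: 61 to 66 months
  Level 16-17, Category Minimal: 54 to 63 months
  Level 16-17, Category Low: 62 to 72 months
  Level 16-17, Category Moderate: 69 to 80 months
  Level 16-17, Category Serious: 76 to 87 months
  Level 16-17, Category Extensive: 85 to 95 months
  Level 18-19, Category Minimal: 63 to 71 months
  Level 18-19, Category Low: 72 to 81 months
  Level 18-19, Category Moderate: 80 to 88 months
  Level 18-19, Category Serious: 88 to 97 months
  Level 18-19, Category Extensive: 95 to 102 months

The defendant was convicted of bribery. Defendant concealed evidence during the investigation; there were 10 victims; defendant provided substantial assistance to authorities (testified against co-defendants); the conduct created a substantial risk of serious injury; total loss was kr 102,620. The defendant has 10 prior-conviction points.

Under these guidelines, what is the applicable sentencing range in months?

42-51 months

Base offense level for bribery: 4.
A1 applies: 4 + 2 = 6.
A2 applies (level before this adjustment is 6 < 17, so +2): 6 + 2 = 8.
A3 applies: 8 + 3 = 11.
A4 applies: 11 − 3 = 8.
A5 applies: 8 + 2 = 10.
Final offense level: 10.
Criminal history: 10 prior points → Category Moderate (10-11).
Level 10 falls in the 9-11 band.
Grid: Level 9-11 × Category Moderate = 42-51 months.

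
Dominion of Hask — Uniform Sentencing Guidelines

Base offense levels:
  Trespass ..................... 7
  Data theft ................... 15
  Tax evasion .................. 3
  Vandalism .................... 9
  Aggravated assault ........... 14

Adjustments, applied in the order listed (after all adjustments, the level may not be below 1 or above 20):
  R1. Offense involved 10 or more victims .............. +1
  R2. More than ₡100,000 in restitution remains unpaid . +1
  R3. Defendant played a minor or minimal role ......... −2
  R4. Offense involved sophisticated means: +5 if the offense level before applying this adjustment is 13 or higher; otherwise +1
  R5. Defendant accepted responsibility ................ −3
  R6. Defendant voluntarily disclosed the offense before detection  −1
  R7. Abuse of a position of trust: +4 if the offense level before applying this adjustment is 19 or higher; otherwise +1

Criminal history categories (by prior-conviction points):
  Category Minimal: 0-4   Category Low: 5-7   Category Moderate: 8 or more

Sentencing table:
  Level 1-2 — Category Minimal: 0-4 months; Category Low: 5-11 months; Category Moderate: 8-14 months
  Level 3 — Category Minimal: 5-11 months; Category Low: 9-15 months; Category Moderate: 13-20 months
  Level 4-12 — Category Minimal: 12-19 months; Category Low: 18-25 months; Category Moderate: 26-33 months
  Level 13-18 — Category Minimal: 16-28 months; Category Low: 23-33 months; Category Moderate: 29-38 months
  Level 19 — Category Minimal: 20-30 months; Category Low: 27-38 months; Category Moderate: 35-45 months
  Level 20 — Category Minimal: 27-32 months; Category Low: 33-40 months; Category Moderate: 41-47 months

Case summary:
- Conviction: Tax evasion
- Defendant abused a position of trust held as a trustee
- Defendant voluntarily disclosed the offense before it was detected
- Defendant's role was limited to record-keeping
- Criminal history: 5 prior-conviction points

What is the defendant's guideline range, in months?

5-11 months

Base offense level for tax evasion: 3.
R3 applies: 3 − 2 = 1.
R4 does not apply.
R5 does not apply.
R6 applies: 1 − 1 = 0.
R7 applies (level before this adjustment is 0 < 19, so +1): 0 + 1 = 1.
Final offense level: 1.
Criminal history: 5 prior points → Category Low (5-7).
Level 1 falls in the 1-2 band.
Grid: Level 1-2 × Category Low = 5-11 months.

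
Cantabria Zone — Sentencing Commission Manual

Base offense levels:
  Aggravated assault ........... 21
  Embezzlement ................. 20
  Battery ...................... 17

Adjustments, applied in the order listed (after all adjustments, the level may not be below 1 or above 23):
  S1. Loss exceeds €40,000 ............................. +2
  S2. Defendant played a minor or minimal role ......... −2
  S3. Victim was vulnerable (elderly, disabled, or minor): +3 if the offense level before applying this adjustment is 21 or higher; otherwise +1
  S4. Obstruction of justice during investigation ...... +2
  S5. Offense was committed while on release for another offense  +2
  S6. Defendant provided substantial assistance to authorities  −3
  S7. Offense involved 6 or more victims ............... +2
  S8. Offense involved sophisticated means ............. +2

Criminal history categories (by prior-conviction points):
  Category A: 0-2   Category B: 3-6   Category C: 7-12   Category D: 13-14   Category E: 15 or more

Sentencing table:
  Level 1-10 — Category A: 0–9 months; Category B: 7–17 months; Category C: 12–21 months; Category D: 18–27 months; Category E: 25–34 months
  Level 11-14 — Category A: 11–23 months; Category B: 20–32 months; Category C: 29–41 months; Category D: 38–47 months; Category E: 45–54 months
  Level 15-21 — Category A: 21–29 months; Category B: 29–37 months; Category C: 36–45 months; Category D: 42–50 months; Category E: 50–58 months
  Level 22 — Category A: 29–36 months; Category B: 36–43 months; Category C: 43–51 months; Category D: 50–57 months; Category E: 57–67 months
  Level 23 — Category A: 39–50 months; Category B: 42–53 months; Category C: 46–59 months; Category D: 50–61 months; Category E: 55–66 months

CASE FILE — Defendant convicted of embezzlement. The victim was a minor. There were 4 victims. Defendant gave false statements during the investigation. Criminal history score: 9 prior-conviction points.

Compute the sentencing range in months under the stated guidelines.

46-59 months

Base offense level for embezzlement: 20.
S2 does not apply.
S3 applies (level before this adjustment is 20 < 21, so +1): 20 + 1 = 21.
S4 applies: 21 + 2 = 23.
S6 does not apply.
Final offense level: 23.
Criminal history: 9 prior points → Category C (7-12).
Level 23 falls in the 23 band.
Grid: Level 23 × Category C = 46-59 months.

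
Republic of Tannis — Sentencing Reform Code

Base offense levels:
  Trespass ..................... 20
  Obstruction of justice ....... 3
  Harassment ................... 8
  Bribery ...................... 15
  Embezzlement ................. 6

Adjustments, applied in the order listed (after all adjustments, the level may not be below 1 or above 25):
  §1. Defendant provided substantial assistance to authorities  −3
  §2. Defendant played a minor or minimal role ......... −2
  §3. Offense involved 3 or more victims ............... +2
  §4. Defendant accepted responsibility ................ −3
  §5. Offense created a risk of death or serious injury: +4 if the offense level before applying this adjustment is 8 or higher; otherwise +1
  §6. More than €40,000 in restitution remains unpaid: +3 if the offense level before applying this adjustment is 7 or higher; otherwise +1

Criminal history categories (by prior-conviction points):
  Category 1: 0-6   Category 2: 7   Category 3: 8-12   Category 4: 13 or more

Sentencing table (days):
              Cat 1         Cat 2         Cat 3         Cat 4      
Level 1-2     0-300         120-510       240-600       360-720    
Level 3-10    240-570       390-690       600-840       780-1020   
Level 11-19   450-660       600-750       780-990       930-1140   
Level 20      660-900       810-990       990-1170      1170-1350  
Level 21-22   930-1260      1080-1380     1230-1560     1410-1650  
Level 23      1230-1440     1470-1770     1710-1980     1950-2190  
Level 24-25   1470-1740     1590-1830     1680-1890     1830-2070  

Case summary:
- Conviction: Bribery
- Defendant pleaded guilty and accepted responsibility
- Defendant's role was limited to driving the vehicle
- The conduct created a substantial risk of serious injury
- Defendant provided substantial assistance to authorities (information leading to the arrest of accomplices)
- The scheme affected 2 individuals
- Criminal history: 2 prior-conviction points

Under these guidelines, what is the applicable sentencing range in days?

240-570 days

Base offense level for bribery: 15.
§1 applies: 15 − 3 = 12.
§2 applies: 12 − 2 = 10.
§3 does not apply.
§4 applies: 10 − 3 = 7.
§5 applies (level before this adjustment is 7 < 8, so +1): 7 + 1 = 8.
Final offense level: 8.
Criminal history: 2 prior points → Category 1 (0-6).
Level 8 falls in the 3-10 band.
Grid: Level 3-10 × Category 1 = 240-570 days.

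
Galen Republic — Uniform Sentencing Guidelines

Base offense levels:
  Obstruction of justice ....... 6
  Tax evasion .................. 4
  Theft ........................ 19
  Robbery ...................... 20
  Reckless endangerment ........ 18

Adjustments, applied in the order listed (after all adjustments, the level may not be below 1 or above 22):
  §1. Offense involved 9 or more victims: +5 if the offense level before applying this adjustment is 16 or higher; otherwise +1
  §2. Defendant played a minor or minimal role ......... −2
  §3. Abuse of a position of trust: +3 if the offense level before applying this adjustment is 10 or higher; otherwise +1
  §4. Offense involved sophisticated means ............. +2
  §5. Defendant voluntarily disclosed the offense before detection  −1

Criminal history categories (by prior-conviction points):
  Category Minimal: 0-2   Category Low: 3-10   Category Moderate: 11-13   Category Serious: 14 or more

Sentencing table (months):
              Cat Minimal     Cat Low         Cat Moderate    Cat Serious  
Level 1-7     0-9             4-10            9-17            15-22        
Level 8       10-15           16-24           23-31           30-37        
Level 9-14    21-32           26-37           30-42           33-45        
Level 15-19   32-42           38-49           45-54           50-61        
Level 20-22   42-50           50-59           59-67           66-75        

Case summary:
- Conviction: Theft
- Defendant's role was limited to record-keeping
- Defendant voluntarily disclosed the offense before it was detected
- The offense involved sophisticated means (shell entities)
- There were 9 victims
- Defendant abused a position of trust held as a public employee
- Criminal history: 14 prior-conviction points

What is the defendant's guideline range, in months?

66-75 months

Base offense level for theft: 19.
§1 applies (level before this adjustment is 19 ≥ 16, so +5): 19 + 5 = 24.
§2 applies: 24 − 2 = 22.
§3 applies (level before this adjustment is 22 ≥ 10, so +3): 22 + 3 = 25.
§4 applies: 25 + 2 = 27.
§5 applies: 27 − 1 = 26.
Level 26 exceeds the maximum of 22; capped at 22.
Final offense level: 22.
Criminal history: 14 prior points → Category Serious (14+).
Level 22 falls in the 20-22 band.
Grid: Level 20-22 × Category Serious = 66-75 months.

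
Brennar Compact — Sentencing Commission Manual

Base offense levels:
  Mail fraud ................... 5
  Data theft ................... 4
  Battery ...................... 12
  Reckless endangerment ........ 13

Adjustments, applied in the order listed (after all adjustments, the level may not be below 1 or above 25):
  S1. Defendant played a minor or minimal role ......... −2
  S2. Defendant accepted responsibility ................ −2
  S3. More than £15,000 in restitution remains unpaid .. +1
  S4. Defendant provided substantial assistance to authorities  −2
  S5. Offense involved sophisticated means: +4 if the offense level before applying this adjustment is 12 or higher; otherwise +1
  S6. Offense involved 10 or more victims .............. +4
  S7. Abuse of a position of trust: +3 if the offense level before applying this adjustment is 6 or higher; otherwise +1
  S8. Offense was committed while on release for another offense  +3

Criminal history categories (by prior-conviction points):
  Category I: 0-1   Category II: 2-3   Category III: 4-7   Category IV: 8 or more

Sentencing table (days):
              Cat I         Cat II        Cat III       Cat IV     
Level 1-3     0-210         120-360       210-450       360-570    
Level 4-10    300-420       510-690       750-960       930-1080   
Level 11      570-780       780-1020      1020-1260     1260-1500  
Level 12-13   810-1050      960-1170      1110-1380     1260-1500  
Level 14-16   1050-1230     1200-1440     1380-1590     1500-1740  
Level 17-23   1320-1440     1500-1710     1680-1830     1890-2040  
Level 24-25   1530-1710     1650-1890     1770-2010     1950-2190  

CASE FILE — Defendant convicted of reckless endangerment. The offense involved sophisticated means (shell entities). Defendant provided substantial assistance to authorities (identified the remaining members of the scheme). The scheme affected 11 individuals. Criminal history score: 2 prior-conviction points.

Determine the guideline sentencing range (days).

Base offense level for reckless endangerment: 13.
S1 does not apply.
S3 does not apply.
S4 applies: 13 − 2 = 11.
S5 applies (level before this adjustment is 11 < 12, so +1): 11 + 1 = 12.
S6 applies: 12 + 4 = 16.
Final offense level: 16.
Criminal history: 2 prior points → Category II (2-3).
Level 16 falls in the 14-16 band.
Grid: Level 14-16 × Category II = 1200-1440 days.

1200-1440 days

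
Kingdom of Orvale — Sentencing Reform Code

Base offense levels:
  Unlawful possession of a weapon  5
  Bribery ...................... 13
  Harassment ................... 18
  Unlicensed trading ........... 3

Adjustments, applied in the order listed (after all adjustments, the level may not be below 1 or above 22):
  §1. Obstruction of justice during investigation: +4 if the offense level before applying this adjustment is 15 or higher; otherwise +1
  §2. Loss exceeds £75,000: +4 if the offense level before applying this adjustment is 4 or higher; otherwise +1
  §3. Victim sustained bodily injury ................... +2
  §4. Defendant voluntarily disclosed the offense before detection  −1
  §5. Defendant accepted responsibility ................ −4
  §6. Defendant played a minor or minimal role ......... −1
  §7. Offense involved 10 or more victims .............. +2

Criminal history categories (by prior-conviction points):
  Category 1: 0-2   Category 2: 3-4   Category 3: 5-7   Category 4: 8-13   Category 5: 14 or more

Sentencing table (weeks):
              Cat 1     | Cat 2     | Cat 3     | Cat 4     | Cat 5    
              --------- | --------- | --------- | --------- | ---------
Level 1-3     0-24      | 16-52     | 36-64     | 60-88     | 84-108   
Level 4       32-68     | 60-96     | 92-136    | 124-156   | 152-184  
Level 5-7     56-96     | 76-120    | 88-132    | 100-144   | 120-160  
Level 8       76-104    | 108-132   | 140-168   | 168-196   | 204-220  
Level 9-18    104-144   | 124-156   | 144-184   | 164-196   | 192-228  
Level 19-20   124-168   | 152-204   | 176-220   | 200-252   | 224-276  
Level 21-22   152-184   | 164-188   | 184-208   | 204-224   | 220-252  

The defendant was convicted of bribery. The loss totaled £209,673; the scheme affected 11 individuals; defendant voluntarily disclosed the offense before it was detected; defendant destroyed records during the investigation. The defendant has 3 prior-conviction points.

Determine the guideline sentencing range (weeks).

Base offense level for bribery: 13.
§1 applies (level before this adjustment is 13 < 15, so +1): 13 + 1 = 14.
§2 applies (level before this adjustment is 14 ≥ 4, so +4): 14 + 4 = 18.
§4 applies: 18 − 1 = 17.
§5 does not apply.
§7 applies: 17 + 2 = 19.
Final offense level: 19.
Criminal history: 3 prior points → Category 2 (3-4).
Level 19 falls in the 19-20 band.
Grid: Level 19-20 × Category 2 = 152-204 weeks.

152-204 weeks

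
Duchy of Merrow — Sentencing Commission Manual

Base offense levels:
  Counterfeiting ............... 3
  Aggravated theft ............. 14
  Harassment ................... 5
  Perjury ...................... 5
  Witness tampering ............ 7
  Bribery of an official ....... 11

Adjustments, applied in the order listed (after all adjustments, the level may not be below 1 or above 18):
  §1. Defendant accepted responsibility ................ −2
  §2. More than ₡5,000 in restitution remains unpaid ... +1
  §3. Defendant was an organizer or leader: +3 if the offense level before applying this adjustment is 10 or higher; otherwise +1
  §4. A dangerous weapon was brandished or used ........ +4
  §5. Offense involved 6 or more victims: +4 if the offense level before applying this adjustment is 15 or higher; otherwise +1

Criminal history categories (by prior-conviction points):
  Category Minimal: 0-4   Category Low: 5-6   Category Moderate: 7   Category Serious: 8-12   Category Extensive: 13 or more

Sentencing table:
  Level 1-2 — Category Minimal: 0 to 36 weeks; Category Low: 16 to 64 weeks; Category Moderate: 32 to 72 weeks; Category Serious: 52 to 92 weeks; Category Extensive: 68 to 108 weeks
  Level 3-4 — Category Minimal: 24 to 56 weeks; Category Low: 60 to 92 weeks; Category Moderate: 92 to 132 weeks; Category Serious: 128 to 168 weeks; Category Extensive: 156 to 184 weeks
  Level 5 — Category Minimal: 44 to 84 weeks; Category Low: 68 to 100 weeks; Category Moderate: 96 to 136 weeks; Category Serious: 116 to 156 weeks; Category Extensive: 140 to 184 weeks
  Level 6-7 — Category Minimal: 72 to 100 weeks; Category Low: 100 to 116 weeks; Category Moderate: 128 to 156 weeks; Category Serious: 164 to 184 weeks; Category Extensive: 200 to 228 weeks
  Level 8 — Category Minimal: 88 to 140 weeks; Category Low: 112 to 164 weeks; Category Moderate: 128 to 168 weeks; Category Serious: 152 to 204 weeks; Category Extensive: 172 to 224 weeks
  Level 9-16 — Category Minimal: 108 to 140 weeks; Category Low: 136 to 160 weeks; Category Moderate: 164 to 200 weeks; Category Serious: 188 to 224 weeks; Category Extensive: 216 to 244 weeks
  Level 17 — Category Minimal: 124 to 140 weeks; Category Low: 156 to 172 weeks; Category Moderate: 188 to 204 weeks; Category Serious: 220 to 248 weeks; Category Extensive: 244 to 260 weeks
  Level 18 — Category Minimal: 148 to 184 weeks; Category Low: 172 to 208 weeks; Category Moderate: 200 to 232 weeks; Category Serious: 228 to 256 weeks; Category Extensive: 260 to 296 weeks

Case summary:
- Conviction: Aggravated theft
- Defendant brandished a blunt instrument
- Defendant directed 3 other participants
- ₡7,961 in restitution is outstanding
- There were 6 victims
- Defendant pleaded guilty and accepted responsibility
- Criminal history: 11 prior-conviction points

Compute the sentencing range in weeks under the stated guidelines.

Base offense level for aggravated theft: 14.
§1 applies: 14 − 2 = 12.
§2 applies: 12 + 1 = 13.
§3 applies (level before this adjustment is 13 ≥ 10, so +3): 13 + 3 = 16.
§4 applies: 16 + 4 = 20.
§5 applies (level before this adjustment is 20 ≥ 15, so +4): 20 + 4 = 24.
Level 24 exceeds the maximum of 18; capped at 18.
Final offense level: 18.
Criminal history: 11 prior points → Category Serious (8-12).
Level 18 falls in the 18 band.
Grid: Level 18 × Category Serious = 228-256 weeks.

228-256 weeks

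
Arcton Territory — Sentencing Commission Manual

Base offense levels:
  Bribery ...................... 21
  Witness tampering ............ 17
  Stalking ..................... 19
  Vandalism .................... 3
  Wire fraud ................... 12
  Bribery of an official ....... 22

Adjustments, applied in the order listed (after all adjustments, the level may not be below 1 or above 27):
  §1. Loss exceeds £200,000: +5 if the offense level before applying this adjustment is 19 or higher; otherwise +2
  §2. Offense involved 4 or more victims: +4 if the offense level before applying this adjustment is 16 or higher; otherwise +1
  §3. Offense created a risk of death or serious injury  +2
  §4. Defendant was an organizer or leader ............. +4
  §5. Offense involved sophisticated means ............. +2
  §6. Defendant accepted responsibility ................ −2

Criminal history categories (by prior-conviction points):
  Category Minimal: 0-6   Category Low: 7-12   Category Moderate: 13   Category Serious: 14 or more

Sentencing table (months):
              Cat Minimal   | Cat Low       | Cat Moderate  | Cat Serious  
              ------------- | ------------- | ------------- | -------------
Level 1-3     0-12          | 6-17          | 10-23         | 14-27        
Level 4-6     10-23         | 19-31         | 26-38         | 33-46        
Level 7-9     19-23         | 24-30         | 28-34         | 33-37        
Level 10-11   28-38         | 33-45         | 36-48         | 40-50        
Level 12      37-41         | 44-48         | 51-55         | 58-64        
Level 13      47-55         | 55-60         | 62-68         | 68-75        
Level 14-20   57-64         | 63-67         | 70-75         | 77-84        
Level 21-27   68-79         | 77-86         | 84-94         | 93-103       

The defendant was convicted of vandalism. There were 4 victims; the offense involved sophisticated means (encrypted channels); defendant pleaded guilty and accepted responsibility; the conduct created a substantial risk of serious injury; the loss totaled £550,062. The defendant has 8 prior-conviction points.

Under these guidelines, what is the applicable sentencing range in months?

24-30 months

Base offense level for vandalism: 3.
§1 applies (level before this adjustment is 3 < 19, so +2): 3 + 2 = 5.
§2 applies (level before this adjustment is 5 < 16, so +1): 5 + 1 = 6.
§3 applies: 6 + 2 = 8.
§4 does not apply.
§5 applies: 8 + 2 = 10.
§6 applies: 10 − 2 = 8.
Final offense level: 8.
Criminal history: 8 prior points → Category Low (7-12).
Level 8 falls in the 7-9 band.
Grid: Level 7-9 × Category Low = 24-30 months.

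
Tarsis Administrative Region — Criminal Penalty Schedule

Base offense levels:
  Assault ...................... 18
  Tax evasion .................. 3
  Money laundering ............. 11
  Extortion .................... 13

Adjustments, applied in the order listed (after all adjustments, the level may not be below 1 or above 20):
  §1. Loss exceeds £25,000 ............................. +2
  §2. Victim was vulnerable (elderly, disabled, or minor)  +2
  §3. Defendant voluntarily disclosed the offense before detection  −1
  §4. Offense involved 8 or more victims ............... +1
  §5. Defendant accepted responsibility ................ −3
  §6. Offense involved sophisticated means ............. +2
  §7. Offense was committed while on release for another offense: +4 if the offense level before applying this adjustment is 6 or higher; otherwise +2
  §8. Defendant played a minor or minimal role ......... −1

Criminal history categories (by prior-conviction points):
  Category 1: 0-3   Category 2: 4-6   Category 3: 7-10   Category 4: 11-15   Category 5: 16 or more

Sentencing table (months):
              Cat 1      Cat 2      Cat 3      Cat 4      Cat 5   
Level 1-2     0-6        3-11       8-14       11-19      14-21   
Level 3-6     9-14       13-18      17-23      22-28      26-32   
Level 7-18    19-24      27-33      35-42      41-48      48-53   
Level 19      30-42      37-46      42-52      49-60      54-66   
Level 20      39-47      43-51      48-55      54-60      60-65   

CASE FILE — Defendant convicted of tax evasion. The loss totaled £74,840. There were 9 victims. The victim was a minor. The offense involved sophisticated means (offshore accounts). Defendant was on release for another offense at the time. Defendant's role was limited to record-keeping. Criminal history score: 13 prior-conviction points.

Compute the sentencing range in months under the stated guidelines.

Base offense level for tax evasion: 3.
§1 applies: 3 + 2 = 5.
§2 applies: 5 + 2 = 7.
§3 does not apply.
§4 applies: 7 + 1 = 8.
§5 does not apply.
§6 applies: 8 + 2 = 10.
§7 applies (level before this adjustment is 10 ≥ 6, so +4): 10 + 4 = 14.
§8 applies: 14 − 1 = 13.
Final offense level: 13.
Criminal history: 13 prior points → Category 4 (11-15).
Level 13 falls in the 7-18 band.
Grid: Level 7-18 × Category 4 = 41-48 months.

41-48 months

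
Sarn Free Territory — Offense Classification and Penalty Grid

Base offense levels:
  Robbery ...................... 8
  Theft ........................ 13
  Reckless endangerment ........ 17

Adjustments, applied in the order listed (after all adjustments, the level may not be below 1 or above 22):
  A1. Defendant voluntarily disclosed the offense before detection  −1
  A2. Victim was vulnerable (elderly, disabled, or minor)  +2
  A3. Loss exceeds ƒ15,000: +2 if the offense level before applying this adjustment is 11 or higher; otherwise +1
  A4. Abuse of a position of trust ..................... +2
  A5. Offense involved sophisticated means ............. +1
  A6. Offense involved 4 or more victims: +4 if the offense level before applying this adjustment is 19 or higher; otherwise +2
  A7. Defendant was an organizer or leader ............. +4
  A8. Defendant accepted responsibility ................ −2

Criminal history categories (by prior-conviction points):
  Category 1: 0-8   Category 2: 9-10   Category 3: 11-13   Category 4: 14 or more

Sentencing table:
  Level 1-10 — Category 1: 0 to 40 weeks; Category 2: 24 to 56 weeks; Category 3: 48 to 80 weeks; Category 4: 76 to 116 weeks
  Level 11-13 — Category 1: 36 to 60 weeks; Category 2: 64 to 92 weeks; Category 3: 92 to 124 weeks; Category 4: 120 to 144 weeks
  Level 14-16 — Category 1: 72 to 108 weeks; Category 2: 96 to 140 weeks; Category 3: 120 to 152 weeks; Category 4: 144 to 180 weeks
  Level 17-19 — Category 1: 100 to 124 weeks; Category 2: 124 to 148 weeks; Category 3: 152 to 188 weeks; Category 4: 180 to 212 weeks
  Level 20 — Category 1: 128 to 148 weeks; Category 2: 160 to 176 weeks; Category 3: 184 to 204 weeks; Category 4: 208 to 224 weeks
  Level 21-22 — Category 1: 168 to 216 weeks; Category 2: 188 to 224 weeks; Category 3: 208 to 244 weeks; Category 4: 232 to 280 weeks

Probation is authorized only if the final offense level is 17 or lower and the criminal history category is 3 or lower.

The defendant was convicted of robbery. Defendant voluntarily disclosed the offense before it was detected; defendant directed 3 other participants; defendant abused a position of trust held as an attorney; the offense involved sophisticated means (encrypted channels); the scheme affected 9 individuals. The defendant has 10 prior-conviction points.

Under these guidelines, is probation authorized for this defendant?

Base offense level for robbery: 8.
A1 applies: 8 − 1 = 7.
A2 does not apply.
A4 applies: 7 + 2 = 9.
A5 applies: 9 + 1 = 10.
A6 applies (level before this adjustment is 10 < 19, so +2): 10 + 2 = 12.
A7 applies: 12 + 4 = 16.
A8 does not apply.
Final offense level: 16.
Criminal history: 10 prior points → Category 2 (9-10).
Level 16 falls in the 14-16 band.
Grid: Level 14-16 × Category 2 = 96-140 weeks.
Probation check: level 16 ≤ 17 and category 2 ≤ 3 → eligible.

Yes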